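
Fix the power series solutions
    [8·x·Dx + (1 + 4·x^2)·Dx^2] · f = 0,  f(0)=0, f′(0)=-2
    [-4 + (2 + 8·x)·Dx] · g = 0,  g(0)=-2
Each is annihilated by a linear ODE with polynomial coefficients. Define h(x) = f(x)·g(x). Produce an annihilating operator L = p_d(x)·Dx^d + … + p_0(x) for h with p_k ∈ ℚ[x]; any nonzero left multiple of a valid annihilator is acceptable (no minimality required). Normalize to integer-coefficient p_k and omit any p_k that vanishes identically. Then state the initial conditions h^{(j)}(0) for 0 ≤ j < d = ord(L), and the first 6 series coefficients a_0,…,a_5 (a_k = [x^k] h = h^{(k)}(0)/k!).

L = (12 - 16·x - 16·x^2) + (-4 - 8·x + 48·x^2 + 64·x^3)·Dx + (1 + 8·x + 20·x^2 + 32·x^3 + 64·x^4)·Dx^2  (order 2).
h: a_k = 0, 4, 8, -40/3, 16/3, -248/15, …
ICs: h(0) = 0, h′(0) = 4.

f: a_k = 0, -2, 0, 8/3, 0, -32/5, …
g: a_k = -2, -4, 4, -8, 20, -56, …
f·g: L₀ = L_f ⊗_s L_g, ord ≤ 2·1.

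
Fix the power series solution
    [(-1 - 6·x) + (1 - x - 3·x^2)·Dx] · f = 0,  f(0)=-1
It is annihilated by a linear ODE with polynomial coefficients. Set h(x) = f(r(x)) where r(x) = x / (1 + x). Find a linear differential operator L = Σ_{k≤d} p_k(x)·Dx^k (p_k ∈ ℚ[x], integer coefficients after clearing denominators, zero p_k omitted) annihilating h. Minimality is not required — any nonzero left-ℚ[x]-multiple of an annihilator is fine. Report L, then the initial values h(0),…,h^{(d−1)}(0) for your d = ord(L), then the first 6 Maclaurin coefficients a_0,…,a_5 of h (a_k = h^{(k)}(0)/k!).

L = (1 + 7·x) + (-1 - 2·x + 2·x^2 + 3·x^3)·Dx  (order 1).
h: a_k = -1, -1, -3, 0, -9, 9, …
ICs: h(0) = -1.

f: a_k = -1, -1, -4, -7, -19, -40, …
f∘r: x↦r, Dx↦Dx/r' in L_f ⇒ L₀.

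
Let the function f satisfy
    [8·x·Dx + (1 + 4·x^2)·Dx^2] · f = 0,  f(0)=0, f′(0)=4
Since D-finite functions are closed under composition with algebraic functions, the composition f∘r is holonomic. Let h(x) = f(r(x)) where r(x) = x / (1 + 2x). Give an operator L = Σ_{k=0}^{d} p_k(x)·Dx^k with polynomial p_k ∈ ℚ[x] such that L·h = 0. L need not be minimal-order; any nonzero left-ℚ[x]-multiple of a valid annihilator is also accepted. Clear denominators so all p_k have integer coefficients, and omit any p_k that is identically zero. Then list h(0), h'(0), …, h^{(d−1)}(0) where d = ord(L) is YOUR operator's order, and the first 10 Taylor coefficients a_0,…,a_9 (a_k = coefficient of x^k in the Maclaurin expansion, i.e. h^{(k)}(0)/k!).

L = (4 + 16·x)·Dx + (1 + 4·x + 8·x^2)·Dx^2  (order 2).
h: a_k = 0, 4, -8, 32/3, 0, -256/5, 512/3, -2048/7, 0, 16384/9, …
ICs: h(0) = 0, h′(0) = 4.

f: a_k = 0, 4, 0, -16/3, 0, 64/5, 0, -256/7, 0, 1024/9, …
h₀=f(r): pull back L_f along r ⇒ L₀.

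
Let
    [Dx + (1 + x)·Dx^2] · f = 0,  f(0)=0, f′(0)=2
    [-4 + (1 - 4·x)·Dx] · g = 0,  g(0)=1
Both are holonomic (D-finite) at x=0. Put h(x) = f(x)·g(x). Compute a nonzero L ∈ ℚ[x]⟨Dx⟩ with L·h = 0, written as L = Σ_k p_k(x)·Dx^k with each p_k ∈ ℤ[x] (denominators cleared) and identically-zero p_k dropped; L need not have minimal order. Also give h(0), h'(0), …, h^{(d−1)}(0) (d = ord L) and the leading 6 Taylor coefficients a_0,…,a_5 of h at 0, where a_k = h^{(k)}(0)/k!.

f: a_k = 0, 2, -1, 2/3, -1/2, 2/5, …
g: a_k = 1, 4, 16, 64, 256, 1024, …
Product ⇒ symmetric product L₀, ord ≤ 2.
L = 4 + (7 + 12·x)·Dx + (-1 + 3·x + 4·x^2)·Dx^2  (order 2).
h: a_k = 0, 2, 7, 86/3, 685/6, 6856/15, …
ICs: h(0) = 0, h′(0) = 2.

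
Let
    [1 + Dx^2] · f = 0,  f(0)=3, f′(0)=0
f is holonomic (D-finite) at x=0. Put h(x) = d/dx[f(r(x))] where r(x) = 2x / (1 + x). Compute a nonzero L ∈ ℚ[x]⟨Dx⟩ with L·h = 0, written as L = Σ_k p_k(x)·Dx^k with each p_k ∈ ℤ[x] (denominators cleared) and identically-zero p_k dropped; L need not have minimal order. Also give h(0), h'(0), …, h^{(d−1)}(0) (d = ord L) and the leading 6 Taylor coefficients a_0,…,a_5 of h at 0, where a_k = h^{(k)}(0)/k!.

f: a_k = 3, 0, -3/2, 0, 1/8, 0, …
Change of var in L_f (x↦r) gives L₀.
Derive L from L₀ (diff closure).
L = (10 + 12·x + 6·x^2) + (6 + 18·x + 18·x^2 + 6·x^3)·Dx + (1 + 4·x + 6·x^2 + 4·x^3 + x^4)·Dx^2  (order 2).
h: a_k = 0, -12, 36, -64, 80, -308/5, …
ICs: h(0) = 0, h′(0) = -12.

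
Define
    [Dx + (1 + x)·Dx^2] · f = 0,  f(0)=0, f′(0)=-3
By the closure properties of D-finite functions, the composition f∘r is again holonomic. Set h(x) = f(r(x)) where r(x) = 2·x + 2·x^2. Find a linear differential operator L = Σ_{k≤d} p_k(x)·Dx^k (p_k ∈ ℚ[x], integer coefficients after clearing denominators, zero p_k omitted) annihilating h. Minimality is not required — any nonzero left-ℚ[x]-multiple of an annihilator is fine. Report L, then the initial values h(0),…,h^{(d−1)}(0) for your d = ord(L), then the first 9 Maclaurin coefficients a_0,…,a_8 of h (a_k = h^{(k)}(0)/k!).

f: a_k = 0, -3, 3/2, -1, 3/4, -3/5, 1/2, -3/7, 3/8, …
Change of var in L_f (x↦r) gives L₀.
L = (4·x + 4·x^2)·Dx + (1 + 4·x + 6·x^2 + 4·x^3)·Dx^2  (order 2).
h: a_k = 0, -6, 0, 4, -6, 24/5, 0, -48/7, 12, …
ICs: h(0) = 0, h′(0) = -6.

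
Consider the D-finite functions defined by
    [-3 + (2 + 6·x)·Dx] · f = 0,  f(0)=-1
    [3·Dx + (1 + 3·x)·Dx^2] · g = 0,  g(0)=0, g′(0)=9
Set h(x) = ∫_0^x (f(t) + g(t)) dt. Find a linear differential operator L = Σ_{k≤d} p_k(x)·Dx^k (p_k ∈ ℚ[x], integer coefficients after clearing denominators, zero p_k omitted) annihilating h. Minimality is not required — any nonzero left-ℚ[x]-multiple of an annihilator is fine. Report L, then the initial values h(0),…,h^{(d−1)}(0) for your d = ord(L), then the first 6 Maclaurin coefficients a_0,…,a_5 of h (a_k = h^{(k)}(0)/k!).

f: a_k = -1, -3/2, 9/8, -27/16, 405/128, -1701/256, …
g: a_k = 0, 9, -27/2, 27, -243/4, 729/5, …
L₀ := lclm(L_f,L_g); ord L₀ ≤ 1+2.
Integrate: L := L₀·Dx.
L = 9·Dx^2 + (15 + 45·x)·Dx^3 + (2 + 12·x + 18·x^2)·Dx^4  (order 4).
h: a_k = 0, -1, 15/4, -33/8, 405/64, -7371/640, …
ICs: h(0) = 0, h′(0) = -1, h′′(0) = 15/2, h′′′(0) = -99/4.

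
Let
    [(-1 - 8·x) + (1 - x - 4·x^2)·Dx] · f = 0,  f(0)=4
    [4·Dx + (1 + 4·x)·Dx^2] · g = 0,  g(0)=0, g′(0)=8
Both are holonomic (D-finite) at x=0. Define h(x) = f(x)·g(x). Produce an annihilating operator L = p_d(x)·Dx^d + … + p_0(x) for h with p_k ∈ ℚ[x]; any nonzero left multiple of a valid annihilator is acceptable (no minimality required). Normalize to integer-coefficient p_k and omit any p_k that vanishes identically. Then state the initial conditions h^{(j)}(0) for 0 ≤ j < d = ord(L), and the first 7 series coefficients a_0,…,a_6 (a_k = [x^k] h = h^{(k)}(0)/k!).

f: a_k = 4, 4, 20, 36, 116, 260, 724, …
g: a_k = 0, 8, -16, 128/3, -128, 2048/5, -4096/3, …
f·g: L₀ = L_f ⊗_s L_g, ord ≤ 1·2.
L = (12 + 64·x) + (-2 + 28·x + 80·x^2)·Dx + (-1 - 3·x + 8·x^2 + 16·x^3)·Dx^2  (order 2).
h: a_k = 0, 32, -32, 800/3, -1120/3, 34976/15, -69344/15, …
ICs: h(0) = 0, h′(0) = 32.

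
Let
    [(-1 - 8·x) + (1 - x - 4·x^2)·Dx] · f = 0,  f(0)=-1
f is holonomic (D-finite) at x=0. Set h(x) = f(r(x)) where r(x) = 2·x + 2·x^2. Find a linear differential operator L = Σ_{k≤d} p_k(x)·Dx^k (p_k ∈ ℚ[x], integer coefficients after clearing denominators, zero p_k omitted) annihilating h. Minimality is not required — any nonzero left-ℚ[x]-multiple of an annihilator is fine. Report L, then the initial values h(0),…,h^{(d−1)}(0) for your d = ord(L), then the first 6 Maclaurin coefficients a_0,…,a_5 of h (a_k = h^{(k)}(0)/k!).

L = (2 + 36·x + 96·x^2 + 64·x^3) + (-1 + 2·x + 18·x^2 + 32·x^3 + 16·x^4)·Dx  (order 1).
h: a_k = -1, -2, -22, -112, -700, -4152, …
ICs: h(0) = -1.

f: a_k = -1, -1, -5, -9, -29, -65, …
Substitute x→r, Dx→(1/r')Dx; clear ⇒ L₀.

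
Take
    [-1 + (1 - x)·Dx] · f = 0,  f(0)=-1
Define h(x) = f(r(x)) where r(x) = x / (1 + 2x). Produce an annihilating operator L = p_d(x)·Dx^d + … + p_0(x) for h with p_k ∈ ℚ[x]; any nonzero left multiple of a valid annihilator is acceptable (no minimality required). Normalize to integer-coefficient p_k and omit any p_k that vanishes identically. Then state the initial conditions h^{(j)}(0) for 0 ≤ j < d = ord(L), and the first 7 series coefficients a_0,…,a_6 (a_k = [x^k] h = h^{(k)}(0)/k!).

f: a_k = -1, -1, -1, -1, -1, -1, -1, …
f∘r: x↦r, Dx↦Dx/r' in L_f ⇒ L₀.
L = -1 + (1 + 3·x + 2·x^2)·Dx  (order 1).
h: a_k = -1, -1, 1, -1, 1, -1, 1, …
ICs: h(0) = -1.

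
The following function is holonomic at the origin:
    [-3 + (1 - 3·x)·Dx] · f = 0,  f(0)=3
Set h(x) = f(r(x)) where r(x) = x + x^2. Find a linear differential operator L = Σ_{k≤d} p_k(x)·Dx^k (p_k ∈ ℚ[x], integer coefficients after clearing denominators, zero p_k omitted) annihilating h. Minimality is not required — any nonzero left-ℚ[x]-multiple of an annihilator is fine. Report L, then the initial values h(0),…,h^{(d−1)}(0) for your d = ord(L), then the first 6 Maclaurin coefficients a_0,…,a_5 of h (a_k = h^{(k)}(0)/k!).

f: a_k = 3, 9, 27, 81, 243, 729, …
Change of var in L_f (x↦r) gives L₀.
L = (3 + 6·x) + (-1 + 3·x + 3·x^2)·Dx  (order 1).
h: a_k = 3, 9, 36, 135, 513, 1944, …
ICs: h(0) = 3.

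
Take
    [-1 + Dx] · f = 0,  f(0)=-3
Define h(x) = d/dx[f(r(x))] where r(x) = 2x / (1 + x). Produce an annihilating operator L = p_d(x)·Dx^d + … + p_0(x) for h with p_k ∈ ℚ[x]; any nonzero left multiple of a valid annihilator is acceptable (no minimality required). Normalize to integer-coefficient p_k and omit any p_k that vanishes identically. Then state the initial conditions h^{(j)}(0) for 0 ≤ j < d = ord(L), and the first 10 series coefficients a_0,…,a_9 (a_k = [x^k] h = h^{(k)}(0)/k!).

L = -2·x + (-1 - 2·x - x^2)·Dx  (order 1).
h: a_k = -6, 0, 6, -8, 6, -8/5, -10/3, 256/35, -142/15, 8992/945, …
ICs: h(0) = -6.

f: a_k = -3, -3, -3/2, -1/2, -1/8, -1/40, -1/240, -1/1680, -1/13440, -1/120960, …
L₀ from L_f via x↦r, Dx↦r'^{-1}Dx.
Differentiate: ansatz ord ≤ ord L₀ ⇒ L.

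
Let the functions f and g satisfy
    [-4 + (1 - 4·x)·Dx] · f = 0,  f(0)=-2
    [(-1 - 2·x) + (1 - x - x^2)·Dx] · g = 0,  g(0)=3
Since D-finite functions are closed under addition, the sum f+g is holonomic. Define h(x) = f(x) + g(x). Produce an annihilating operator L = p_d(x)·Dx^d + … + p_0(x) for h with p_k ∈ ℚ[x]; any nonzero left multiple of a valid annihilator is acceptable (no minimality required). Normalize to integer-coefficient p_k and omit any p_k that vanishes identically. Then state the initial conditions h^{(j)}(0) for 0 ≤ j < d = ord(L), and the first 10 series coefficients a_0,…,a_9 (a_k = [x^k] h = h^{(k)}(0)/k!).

L = (-16 - 72·x + 24·x^2 - 32·x^3) + (28 - 38·x - 54·x^2 + 16·x^3 - 64·x^4)·Dx + (-3 + 17·x - 23·x^2 + 14·x^3 - 4·x^4 - 16·x^5)·Dx^2  (order 2).
h: a_k = 1, -5, -26, -119, -497, -2024, -8153, -32705, -130970, -524123, …
ICs: h(0) = 1, h′(0) = -5.

f: a_k = -2, -8, -32, -128, -512, -2048, -8192, -32768, -131072, -524288, …
g: a_k = 3, 3, 6, 9, 15, 24, 39, 63, 102, 165, …
Weyl lclm of L_f,L_g ⇒ L₀ (ord ≤ 2).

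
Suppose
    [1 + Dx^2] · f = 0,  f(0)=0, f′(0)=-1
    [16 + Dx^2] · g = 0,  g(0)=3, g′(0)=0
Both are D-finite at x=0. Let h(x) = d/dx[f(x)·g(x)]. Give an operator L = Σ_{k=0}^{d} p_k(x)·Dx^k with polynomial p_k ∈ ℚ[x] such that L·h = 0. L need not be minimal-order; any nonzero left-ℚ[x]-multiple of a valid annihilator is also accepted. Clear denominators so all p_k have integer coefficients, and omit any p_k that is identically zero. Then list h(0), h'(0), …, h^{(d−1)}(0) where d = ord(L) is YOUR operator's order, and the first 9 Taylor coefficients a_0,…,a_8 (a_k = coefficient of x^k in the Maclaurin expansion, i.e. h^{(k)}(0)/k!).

f: a_k = 0, -1, 0, 1/6, 0, -1/120, 0, 1/5040, 0, …
g: a_k = 3, 0, -24, 0, 32, 0, -256/15, 0, 512/105, …
Product ⇒ symmetric product L₀, ord ≤ 4.
Differentiate: ansatz ord ≤ ord L₀ ⇒ L.
L = 225 + 34·Dx^2 + Dx^4  (order 4).
h: a_k = -3, 0, 147/2, 0, -1441/8, 0, 37969/240, 0, -138103/1920, …
ICs: h(0) = -3, h′(0) = 0, h′′(0) = 147, h′′′(0) = 0.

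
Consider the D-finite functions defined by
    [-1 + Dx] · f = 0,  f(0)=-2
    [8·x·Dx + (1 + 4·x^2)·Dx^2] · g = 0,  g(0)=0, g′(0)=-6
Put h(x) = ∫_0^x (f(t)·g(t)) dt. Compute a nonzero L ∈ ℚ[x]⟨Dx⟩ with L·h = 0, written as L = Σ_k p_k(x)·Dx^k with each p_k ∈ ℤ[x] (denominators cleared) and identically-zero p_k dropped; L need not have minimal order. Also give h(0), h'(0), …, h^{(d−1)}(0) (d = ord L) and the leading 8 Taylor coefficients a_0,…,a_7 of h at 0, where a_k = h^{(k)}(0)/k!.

f: a_k = -2, -2, -1, -1/3, -1/12, -1/60, -1/360, -1/2520, …
g: a_k = 0, -6, 0, 8, 0, -96/5, 0, 384/7, …
h₀=f·g: eliminate ⇒ L₀, order ≤ 1·2.
Integrate: L := L₀·Dx.
L = (1 - 8·x + 4·x^2)·Dx + (-2 + 8·x - 8·x^2)·Dx^2 + (1 + 4·x^2)·Dx^3  (order 3).
h: a_k = 0, 0, 6, 4, -5/2, -14/5, 103/20, 215/42, …
ICs: h(0) = 0, h′(0) = 0, h′′(0) = 12.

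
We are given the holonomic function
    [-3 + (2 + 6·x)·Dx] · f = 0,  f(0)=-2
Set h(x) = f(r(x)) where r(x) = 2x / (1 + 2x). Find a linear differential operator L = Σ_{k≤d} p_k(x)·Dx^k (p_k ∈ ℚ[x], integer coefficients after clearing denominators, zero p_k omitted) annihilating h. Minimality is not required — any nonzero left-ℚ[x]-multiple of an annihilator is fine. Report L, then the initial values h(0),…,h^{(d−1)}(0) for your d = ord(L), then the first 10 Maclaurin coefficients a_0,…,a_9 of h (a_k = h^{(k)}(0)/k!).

f: a_k = -2, -3, 9/4, -27/8, 405/64, -1701/128, 15309/512, -72171/1024, 2814669/16384, -14073345/32768, …
h₀=f(r): pull back L_f along r ⇒ L₀.
L = -3 + (1 + 10·x + 16·x^2)·Dx  (order 1).
h: a_k = -2, -6, 21, -87, 1677/4, -9069/4, 106305/8, -658335/8, 33903165/64, -224519505/64, …
ICs: h(0) = -2.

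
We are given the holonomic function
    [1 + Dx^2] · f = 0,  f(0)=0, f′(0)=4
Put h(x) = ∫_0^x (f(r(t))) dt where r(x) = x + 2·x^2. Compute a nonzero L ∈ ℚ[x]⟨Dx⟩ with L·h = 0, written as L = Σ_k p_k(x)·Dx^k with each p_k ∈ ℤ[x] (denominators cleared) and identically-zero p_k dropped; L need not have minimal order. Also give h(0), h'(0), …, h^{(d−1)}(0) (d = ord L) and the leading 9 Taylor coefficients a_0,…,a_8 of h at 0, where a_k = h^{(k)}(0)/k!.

L = (1 + 12·x + 48·x^2 + 64·x^3)·Dx - 4·Dx^2 + (1 + 4·x)·Dx^3  (order 3).
h: a_k = 0, 0, 2, 8/3, -1/6, -4/5, -239/180, -5/7, 1679/10080, …
ICs: h(0) = 0, h′(0) = 0, h′′(0) = 4.

f: a_k = 0, 4, 0, -2/3, 0, 1/30, 0, -1/1260, 0, …
Substitute x→r, Dx→(1/r')Dx; clear ⇒ L₀.
∫: right-multiply L₀ by Dx.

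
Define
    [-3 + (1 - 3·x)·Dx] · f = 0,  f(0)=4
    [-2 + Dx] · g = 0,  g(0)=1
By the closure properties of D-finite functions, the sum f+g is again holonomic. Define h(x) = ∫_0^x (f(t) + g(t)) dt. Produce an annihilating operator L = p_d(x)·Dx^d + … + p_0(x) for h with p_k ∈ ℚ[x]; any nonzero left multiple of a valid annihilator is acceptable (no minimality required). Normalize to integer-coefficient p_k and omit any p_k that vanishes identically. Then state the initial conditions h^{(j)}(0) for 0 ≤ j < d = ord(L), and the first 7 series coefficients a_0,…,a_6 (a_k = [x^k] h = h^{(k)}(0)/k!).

f: a_k = 4, 12, 36, 108, 324, 972, 2916, …
g: a_k = 1, 2, 2, 4/3, 2/3, 4/15, 4/45, …
f+g: L₀ = lclm(L_f,L_g), ord ≤ 1+1.
Integrate: L := L₀·Dx.
L = (-24 - 36·x)·Dx + (14 + 24·x - 36·x^2)·Dx^2 + (-1 - 3·x + 18·x^2)·Dx^3  (order 3).
h: a_k = 0, 5, 7, 38/3, 82/3, 974/15, 7292/45, …
ICs: h(0) = 0, h′(0) = 5, h′′(0) = 14.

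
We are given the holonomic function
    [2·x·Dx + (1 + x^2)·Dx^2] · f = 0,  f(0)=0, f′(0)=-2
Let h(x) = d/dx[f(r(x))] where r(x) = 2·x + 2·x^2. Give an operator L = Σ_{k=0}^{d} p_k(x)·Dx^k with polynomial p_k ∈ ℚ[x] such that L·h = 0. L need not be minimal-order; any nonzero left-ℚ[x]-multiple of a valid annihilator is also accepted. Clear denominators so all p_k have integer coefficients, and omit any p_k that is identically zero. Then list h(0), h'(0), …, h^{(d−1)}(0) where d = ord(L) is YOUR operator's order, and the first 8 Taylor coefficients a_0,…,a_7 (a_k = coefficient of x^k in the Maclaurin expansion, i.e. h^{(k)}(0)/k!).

L = (-2 + 8·x + 32·x^2 + 48·x^3 + 24·x^4) + (1 + 2·x + 4·x^2 + 16·x^3 + 20·x^4 + 8·x^5)·Dx  (order 1).
h: a_k = -4, -8, 16, 64, 16, -352, -640, 1024, …
ICs: h(0) = -4.

f: a_k = 0, -2, 0, 2/3, 0, -2/5, 0, 2/7, …
f∘r: x↦r, Dx↦Dx/r' in L_f ⇒ L₀.
Derive L from L₀ (diff closure).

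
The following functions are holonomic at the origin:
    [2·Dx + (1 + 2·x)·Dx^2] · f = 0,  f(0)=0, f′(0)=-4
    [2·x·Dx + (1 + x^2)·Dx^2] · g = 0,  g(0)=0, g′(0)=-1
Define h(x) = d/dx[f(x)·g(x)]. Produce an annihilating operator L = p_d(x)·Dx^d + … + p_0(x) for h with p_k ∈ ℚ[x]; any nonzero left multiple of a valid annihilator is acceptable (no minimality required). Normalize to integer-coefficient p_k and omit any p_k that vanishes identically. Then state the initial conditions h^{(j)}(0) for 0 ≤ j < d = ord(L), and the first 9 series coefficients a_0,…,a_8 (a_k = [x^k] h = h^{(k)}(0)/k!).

f: a_k = 0, -4, 4, -16/3, 8, -64/5, 64/3, -256/7, 64, …
g: a_k = 0, -1, 0, 1/3, 0, -1/5, 0, 1/7, 0, …
Product ⇒ symmetric product L₀, ord ≤ 4.
Differentiate: ansatz ord ≤ ord L₀ ⇒ L.
L = (24 + 80·x + 88·x^2 + 240·x^3 + 240·x^4 + 208·x^5 + 16·x^7) + (12 + 80·x + 332·x^2 + 608·x^3 + 880·x^4 + 744·x^5 + 560·x^6 + 24·x^7 + 56·x^8)·Dx + (12 + 52·x + 168·x^2 + 372·x^3 + 516·x^4 + 564·x^5 + 384·x^6 + 276·x^7 + 24·x^8 + 32·x^9)·Dx^2 + (2 + 12·x + 34·x^2 + 64·x^3 + 87·x^4 + 96·x^5 + 84·x^6 + 48·x^7 + 33·x^8 + 4·x^9 + 4·x^10)·Dx^3  (order 3).
h: a_k = 0, 8, -12, 16, -100/3, 1064/15, -2044/15, 1312/5, -18244/35, …
ICs: h(0) = 0, h′(0) = 8, h′′(0) = -24.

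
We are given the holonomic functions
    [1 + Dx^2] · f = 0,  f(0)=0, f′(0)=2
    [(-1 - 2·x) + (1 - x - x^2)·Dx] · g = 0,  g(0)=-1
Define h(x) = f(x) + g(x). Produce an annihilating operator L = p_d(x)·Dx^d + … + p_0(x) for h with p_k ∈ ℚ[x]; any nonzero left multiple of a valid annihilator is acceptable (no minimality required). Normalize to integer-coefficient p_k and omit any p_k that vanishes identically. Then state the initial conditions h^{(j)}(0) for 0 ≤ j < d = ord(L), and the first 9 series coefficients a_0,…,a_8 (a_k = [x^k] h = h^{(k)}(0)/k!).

f: a_k = 0, 2, 0, -1/3, 0, 1/60, 0, -1/2520, 0, …
g: a_k = -1, -1, -2, -3, -5, -8, -13, -21, -34, …
Weyl lclm of L_f,L_g ⇒ L₀ (ord ≤ 3).
L = (-19 - 48·x - 31·x^2 - 24·x^3 - 5·x^4 - 2·x^5) + (5 - x - 4·x^2 - 7·x^3 - 6·x^4 - 3·x^5 - x^6)·Dx + (-19 - 48·x - 31·x^2 - 24·x^3 - 5·x^4 - 2·x^5)·Dx^2 + (5 - x - 4·x^2 - 7·x^3 - 6·x^4 - 3·x^5 - x^6)·Dx^3  (order 3).
h: a_k = -1, 1, -2, -10/3, -5, -479/60, -13, -52921/2520, -34, …
ICs: h(0) = -1, h′(0) = 1, h′′(0) = -4.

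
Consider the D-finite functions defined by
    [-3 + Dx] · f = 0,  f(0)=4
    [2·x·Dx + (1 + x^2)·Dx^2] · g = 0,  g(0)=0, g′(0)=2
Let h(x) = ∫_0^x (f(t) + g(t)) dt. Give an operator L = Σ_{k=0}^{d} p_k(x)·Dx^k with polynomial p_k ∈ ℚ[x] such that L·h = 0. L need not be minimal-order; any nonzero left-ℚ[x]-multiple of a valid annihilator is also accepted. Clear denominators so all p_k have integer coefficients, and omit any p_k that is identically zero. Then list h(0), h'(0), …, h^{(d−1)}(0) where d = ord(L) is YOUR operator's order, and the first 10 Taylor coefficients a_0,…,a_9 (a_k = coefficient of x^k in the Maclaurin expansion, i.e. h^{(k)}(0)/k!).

f: a_k = 4, 12, 18, 18, 27/2, 81/10, 81/20, 243/140, 729/1120, 243/1120, …
g: a_k = 0, 2, 0, -2/3, 0, 2/5, 0, -2/7, 0, 2/9, …
f+g: L₀ = lclm(L_f,L_g), ord ≤ 1+2.
∫: right-multiply L₀ by Dx.
L = (6 - 18·x - 18·x^2 - 18·x^3)·Dx^2 + (-11 - 12·x^2 - 9·x^4)·Dx^3 + (3 + 2·x + 6·x^2 + 2·x^3 + 3·x^4)·Dx^4  (order 4).
h: a_k = 0, 4, 7, 6, 13/3, 27/10, 17/12, 81/140, 29/160, 81/1120, …
ICs: h(0) = 0, h′(0) = 4, h′′(0) = 14, h′′′(0) = 36.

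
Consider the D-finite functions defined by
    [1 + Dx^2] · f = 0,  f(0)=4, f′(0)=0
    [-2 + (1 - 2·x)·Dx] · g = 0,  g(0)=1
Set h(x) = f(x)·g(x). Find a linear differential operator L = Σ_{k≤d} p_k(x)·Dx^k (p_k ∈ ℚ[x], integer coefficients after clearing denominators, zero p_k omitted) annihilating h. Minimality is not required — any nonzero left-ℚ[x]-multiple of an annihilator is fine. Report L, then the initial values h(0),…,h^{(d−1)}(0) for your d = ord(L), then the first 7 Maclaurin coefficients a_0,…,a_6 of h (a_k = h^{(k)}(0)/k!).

f: a_k = 4, 0, -2, 0, 1/6, 0, -1/180, …
g: a_k = 1, 2, 4, 8, 16, 32, 64, …
Sym-product of L_f,L_g gives L₀ (≤ ord 2).
L = (-1 + 2·x) + 4·Dx + (-1 + 2·x)·Dx^2  (order 2).
h: a_k = 4, 8, 14, 28, 337/6, 337/3, 40439/180, …
ICs: h(0) = 4, h′(0) = 8.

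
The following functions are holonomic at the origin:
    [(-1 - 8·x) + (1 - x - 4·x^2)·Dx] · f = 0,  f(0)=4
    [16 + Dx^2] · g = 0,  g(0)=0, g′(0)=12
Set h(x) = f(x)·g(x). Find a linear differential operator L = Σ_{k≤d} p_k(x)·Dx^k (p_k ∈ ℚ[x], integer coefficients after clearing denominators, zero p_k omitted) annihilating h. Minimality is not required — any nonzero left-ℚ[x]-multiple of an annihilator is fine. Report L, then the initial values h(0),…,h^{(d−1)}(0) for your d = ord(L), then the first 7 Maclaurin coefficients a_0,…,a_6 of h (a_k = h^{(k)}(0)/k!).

f: a_k = 4, 4, 20, 36, 116, 260, 724, …
g: a_k = 0, 12, 0, -32, 0, 128/5, 0, …
Sym-product of L_f,L_g gives L₀ (≤ ord 2).
L = (-8 + 16·x + 64·x^2) + (2 + 16·x)·Dx + (-1 + x + 4·x^2)·Dx^2  (order 2).
h: a_k = 0, 48, 48, 112, 304, 4272/5, 10352/5, …
ICs: h(0) = 0, h′(0) = 48.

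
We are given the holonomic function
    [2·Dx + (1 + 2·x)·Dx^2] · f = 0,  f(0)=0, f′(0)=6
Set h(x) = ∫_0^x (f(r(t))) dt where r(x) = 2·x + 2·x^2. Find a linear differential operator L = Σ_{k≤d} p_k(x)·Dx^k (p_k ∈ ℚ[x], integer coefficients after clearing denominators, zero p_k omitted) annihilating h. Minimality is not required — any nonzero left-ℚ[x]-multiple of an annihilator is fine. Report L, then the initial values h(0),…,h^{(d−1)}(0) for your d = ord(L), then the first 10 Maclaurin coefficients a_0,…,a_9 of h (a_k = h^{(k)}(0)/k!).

L = 2·Dx^2 + (1 + 2·x)·Dx^3  (order 3).
h: a_k = 0, 0, 6, -4, 4, -24/5, 32/5, -64/7, 96/7, -64/3, …
ICs: h(0) = 0, h′(0) = 0, h′′(0) = 12.

f: a_k = 0, 6, -6, 8, -12, 96/5, -32, 384/7, -96, 512/3, …
h₀=f(r): pull back L_f along r ⇒ L₀.
h=∫₀ˣh₀: take L = L₀·Dx.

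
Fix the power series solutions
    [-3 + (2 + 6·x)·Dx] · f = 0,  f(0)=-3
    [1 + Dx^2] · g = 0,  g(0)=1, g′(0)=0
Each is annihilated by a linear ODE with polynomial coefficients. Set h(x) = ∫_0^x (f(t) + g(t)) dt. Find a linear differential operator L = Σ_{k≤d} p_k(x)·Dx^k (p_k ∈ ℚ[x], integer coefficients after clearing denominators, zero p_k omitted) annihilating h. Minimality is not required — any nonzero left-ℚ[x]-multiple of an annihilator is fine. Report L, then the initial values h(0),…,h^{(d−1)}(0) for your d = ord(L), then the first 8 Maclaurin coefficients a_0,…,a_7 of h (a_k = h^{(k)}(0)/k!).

L = (-93 - 72·x - 108·x^2)·Dx + (-10 + 18·x + 216·x^2 + 216·x^3)·Dx^2 + (-93 - 72·x - 108·x^2)·Dx^3 + (-10 + 18·x + 216·x^2 + 216·x^3)·Dx^4  (order 4).
h: a_k = 0, -2, -9/4, 23/24, -81/64, 3661/1920, -1701/512, 2066651/322560, …
ICs: h(0) = 0, h′(0) = -2, h′′(0) = -9/2, h′′′(0) = 23/4.

f: a_k = -3, -9/2, 27/8, -81/16, 1215/128, -5103/256, 45927/1024, -216513/2048, …
g: a_k = 1, 0, -1/2, 0, 1/24, 0, -1/720, 0, …
Sum ⇒ L₀ = lclm(L_f,L_g) in ℚ(x)⟨Dx⟩.
∫: right-multiply L₀ by Dx.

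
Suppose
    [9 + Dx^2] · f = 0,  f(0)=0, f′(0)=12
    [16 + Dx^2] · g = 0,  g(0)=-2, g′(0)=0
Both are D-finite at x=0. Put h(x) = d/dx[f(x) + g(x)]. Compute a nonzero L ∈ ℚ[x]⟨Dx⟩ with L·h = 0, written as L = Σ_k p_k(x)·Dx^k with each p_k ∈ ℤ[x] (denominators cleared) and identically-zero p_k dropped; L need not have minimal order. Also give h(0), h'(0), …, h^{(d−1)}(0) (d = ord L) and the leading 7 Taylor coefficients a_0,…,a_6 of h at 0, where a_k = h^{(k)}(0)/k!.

f: a_k = 0, 12, 0, -18, 0, 81/10, 0, …
g: a_k = -2, 0, 16, 0, -64/3, 0, 512/45, …
L₀ := lclm(L_f,L_g); ord L₀ ≤ 2+2.
Differentiate: ansatz ord ≤ ord L₀ ⇒ L.
L = 144 + 25·Dx^2 + Dx^4  (order 4).
h: a_k = 12, 32, -54, -256/3, 81/2, 1024/15, -243/20, …
ICs: h(0) = 12, h′(0) = 32, h′′(0) = -108, h′′′(0) = -512.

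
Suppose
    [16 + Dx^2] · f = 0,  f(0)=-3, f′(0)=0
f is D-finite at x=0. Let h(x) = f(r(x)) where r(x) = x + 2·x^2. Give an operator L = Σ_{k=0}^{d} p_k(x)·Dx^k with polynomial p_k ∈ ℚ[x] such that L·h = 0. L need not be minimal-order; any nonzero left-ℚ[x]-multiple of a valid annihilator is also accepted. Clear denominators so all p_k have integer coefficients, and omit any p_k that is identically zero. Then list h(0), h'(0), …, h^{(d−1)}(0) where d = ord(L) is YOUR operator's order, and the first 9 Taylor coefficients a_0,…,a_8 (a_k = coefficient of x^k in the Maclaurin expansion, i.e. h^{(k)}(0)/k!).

f: a_k = -3, 0, 24, 0, -32, 0, 256/15, 0, -512/105, …
Substitute x→r, Dx→(1/r')Dx; clear ⇒ L₀.
L = (16 + 192·x + 768·x^2 + 1024·x^3) - 4·Dx + (1 + 4·x)·Dx^2  (order 2).
h: a_k = -3, 0, 24, 96, 64, -256, -11264/15, -4096/5, 53248/105, …
ICs: h(0) = -3, h′(0) = 0.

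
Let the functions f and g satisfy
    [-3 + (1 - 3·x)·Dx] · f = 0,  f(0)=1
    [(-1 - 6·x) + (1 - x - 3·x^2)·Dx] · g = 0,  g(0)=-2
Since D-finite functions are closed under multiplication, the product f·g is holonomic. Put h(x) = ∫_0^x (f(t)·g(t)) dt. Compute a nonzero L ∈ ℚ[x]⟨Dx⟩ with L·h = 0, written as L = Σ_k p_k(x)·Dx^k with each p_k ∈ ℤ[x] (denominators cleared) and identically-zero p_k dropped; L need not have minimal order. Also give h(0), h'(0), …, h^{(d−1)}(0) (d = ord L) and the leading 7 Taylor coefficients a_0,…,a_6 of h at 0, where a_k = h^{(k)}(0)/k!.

L = (-4 + 27·x^2)·Dx + (1 - 4·x + 9·x^3)·Dx^2  (order 2).
h: a_k = 0, -2, -4, -32/3, -55/2, -368/5, -592/3, …
ICs: h(0) = 0, h′(0) = -2.

f: a_k = 1, 3, 9, 27, 81, 243, 729, …
g: a_k = -2, -2, -8, -14, -38, -80, -194, …
f·g: L₀ = L_f ⊗_s L_g, ord ≤ 1·1.
h=∫h₀ ⇒ L = L₀·Dx.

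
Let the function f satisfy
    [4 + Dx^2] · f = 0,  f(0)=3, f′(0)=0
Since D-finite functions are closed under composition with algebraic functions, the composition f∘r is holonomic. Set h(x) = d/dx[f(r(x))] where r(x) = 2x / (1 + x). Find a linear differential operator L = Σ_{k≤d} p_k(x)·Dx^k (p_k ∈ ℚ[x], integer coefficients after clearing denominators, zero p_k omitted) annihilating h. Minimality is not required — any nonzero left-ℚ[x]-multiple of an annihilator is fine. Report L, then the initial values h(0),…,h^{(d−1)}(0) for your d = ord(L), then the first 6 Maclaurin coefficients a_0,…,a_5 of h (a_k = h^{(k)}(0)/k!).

f: a_k = 3, 0, -6, 0, 2, 0, …
Substitute x→r, Dx→(1/r')Dx; clear ⇒ L₀.
Differentiate: ansatz ord ≤ ord L₀ ⇒ L.
L = (22 + 12·x + 6·x^2) + (6 + 18·x + 18·x^2 + 6·x^3)·Dx + (1 + 4·x + 6·x^2 + 4·x^3 + x^4)·Dx^2  (order 2).
h: a_k = 0, -48, 144, -160, -160, 5488/5, …
ICs: h(0) = 0, h′(0) = -48.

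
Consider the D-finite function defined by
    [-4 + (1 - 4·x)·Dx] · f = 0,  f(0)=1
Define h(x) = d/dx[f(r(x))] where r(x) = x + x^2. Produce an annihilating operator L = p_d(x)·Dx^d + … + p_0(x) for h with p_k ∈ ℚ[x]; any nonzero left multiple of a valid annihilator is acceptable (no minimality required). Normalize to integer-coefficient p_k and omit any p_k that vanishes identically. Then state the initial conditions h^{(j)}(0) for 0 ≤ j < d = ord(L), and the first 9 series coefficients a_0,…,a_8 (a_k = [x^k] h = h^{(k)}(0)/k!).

f: a_k = 1, 4, 16, 64, 256, 1024, 4096, 16384, 65536, …
f∘r: x↦r, Dx↦Dx/r' in L_f ⇒ L₀.
h₀' ⇒ L via d/dx closure of L₀.
L = (10 + 24·x + 24·x^2) + (-1 + 2·x + 12·x^2 + 8·x^3)·Dx  (order 1).
h: a_k = 4, 40, 288, 1856, 11200, 64896, 365568, 2017280, 10957824, …
ICs: h(0) = 4.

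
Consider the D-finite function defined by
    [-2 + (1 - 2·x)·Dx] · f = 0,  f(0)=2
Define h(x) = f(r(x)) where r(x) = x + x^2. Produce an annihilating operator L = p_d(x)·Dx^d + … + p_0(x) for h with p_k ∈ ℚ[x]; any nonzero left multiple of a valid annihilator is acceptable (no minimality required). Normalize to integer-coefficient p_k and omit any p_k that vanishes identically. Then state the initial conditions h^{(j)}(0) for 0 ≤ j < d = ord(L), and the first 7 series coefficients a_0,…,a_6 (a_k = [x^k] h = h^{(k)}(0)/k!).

L = (2 + 4·x) + (-1 + 2·x + 2·x^2)·Dx  (order 1).
h: a_k = 2, 4, 12, 32, 88, 240, 656, …
ICs: h(0) = 2.

f: a_k = 2, 4, 8, 16, 32, 64, 128, …
Substitute x→r, Dx→(1/r')Dx; clear ⇒ L₀.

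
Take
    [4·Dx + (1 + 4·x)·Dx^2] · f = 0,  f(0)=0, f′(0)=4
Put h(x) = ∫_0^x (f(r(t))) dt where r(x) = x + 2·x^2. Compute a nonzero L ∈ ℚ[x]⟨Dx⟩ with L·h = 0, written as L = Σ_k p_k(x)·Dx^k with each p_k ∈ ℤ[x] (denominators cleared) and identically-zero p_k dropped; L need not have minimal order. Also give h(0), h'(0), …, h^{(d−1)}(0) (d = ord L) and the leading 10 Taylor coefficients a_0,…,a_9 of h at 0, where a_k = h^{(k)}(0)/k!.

f: a_k = 0, 4, -8, 64/3, -64, 1024/5, -2048/3, 16384/7, -8192, 262144/9, …
Change of var in L_f (x↦r) gives L₀.
h=∫h₀ ⇒ L = L₀·Dx.
L = (16·x + 32·x^2)·Dx^2 + (1 + 8·x + 24·x^2 + 32·x^3)·Dx^3  (order 3).
h: a_k = 0, 0, 2, 0, -8/3, 32/5, -128/15, 0, 256/7, -1024/9, …
ICs: h(0) = 0, h′(0) = 0, h′′(0) = 4.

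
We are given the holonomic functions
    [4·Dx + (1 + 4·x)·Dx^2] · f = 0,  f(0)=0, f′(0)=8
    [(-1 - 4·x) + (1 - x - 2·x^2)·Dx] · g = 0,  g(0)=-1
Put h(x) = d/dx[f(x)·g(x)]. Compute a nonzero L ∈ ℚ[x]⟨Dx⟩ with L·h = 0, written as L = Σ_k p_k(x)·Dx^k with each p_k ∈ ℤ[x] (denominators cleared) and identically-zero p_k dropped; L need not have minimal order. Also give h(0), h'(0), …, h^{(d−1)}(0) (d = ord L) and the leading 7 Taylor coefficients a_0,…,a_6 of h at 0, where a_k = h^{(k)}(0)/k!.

f: a_k = 0, 8, -16, 128/3, -128, 2048/5, -4096/3, …
g: a_k = -1, -1, -3, -5, -11, -21, -43, …
Product ⇒ symmetric product L₀, ord ≤ 2.
h=h₀': d/dx-closure on L₀ ⇒ L.
L = (36 + 144·x + 288·x^2) + (-1 + 24·x + 168·x^2 + 224·x^3)·Dx + (-1 - 7·x - 6·x^2 + 32·x^3 + 32·x^4)·Dx^2  (order 2).
h: a_k = -8, 16, -152, 1120/3, -2088, 34032/5, -153368/5, …
ICs: h(0) = -8, h′(0) = 16.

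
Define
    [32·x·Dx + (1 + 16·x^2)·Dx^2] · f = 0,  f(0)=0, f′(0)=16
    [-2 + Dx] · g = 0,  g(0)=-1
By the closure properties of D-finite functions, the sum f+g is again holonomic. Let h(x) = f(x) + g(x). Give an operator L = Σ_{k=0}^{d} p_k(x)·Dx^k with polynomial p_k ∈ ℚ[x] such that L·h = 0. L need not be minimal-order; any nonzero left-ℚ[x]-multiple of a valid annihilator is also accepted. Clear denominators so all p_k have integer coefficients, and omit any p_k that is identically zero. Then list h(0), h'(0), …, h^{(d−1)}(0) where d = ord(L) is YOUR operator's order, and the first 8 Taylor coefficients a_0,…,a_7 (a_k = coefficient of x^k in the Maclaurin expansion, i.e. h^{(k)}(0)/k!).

f: a_k = 0, 16, 0, -256/3, 0, 4096/5, 0, -65536/7, …
g: a_k = -1, -2, -2, -4/3, -2/3, -4/15, -4/45, -8/315, …
h₀=f+g: left-lcm gives L₀, ord ≤ 3.
L = (32 - 64·x - 1536·x^2 - 1024·x^3)·Dx + (-18 + 704·x^2 - 512·x^4)·Dx^2 + (1 + 16·x + 32·x^2 + 256·x^3 + 256·x^4)·Dx^3  (order 3).
h: a_k = -1, 14, -2, -260/3, -2/3, 12284/15, -4/45, -421304/45, …
ICs: h(0) = -1, h′(0) = 14, h′′(0) = -4.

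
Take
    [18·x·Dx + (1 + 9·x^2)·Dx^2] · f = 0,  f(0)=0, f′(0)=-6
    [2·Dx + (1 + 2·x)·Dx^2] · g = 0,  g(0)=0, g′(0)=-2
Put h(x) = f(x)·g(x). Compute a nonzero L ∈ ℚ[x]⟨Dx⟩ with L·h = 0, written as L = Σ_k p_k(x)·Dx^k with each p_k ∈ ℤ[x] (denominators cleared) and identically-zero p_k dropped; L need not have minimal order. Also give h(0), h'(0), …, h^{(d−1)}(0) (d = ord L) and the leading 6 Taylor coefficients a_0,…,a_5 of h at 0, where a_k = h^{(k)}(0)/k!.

L = (792 + 3024·x + 22680·x^2 + 102384·x^3 + 174960·x^4 + 151632·x^5 + 104976·x^7)·Dx + (332 + 4752·x + 28908·x^2 + 127008·x^3 + 351216·x^4 + 542376·x^5 + 408240·x^6 + 157464·x^7 + 367416·x^8)·Dx^2 + (44 + 916·x + 6696·x^2 + 27252·x^3 + 85860·x^4 + 193428·x^5 + 279936·x^6 + 224532·x^7 + 157464·x^8 + 209952·x^9)·Dx^3 + (10 + 76·x + 418·x^2 + 1728·x^3 + 5391·x^4 + 12960·x^5 + 24948·x^6 + 34992·x^7 + 29889·x^8 + 26244·x^9 + 26244·x^10)·Dx^4  (order 4).
h: a_k = 0, 0, 12, -12, -20, 12, …
ICs: h(0) = 0, h′(0) = 0, h′′(0) = 24, h′′′(0) = -72.

f: a_k = 0, -6, 0, 18, 0, -486/5, …
g: a_k = 0, -2, 2, -8/3, 4, -32/5, …
Sym-product of L_f,L_g gives L₀ (≤ ord 4).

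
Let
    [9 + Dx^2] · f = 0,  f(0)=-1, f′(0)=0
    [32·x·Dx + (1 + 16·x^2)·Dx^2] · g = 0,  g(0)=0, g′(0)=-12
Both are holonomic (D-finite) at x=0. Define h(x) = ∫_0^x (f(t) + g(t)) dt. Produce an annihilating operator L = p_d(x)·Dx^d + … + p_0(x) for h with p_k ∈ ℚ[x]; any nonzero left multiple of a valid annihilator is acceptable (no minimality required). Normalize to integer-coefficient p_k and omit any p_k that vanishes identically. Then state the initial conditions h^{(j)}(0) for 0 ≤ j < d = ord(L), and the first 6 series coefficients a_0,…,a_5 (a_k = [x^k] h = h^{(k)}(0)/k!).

L = (-52704·x + 967680·x^3 + 663552·x^5)·Dx^2 + (-207 + 13104·x^2 + 283392·x^4 + 331776·x^6)·Dx^3 + (-5856·x + 107520·x^3 + 73728·x^5)·Dx^4 + (-23 + 1456·x^2 + 31488·x^4 + 36864·x^6)·Dx^5  (order 5).
h: a_k = 0, -1, -6, 3/2, 16, -27/40, …
ICs: h(0) = 0, h′(0) = -1, h′′(0) = -12, h′′′(0) = 9, h′′′′(0) = 384.

f: a_k = -1, 0, 9/2, 0, -27/8, 0, …
g: a_k = 0, -12, 0, 64, 0, -3072/5, …
L₀ := lclm(L_f,L_g); ord L₀ ≤ 2+2.
h=∫₀ˣh₀: take L = L₀·Dx.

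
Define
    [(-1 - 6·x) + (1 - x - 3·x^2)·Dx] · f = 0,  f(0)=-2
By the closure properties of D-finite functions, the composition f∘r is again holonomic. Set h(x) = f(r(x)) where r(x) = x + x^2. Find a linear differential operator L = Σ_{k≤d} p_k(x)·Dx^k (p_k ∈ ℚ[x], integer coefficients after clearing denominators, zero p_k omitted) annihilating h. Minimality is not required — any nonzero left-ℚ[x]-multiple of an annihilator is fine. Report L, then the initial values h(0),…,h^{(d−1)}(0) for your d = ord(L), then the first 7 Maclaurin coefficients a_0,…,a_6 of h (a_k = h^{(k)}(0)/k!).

f: a_k = -2, -2, -8, -14, -38, -80, -194, …
h₀=f(r): pull back L_f along r ⇒ L₀.
L = (1 + 8·x + 18·x^2 + 12·x^3) + (-1 + x + 4·x^2 + 6·x^3 + 3·x^4)·Dx  (order 1).
h: a_k = -2, -2, -10, -30, -88, -274, -836, …
ICs: h(0) = -2.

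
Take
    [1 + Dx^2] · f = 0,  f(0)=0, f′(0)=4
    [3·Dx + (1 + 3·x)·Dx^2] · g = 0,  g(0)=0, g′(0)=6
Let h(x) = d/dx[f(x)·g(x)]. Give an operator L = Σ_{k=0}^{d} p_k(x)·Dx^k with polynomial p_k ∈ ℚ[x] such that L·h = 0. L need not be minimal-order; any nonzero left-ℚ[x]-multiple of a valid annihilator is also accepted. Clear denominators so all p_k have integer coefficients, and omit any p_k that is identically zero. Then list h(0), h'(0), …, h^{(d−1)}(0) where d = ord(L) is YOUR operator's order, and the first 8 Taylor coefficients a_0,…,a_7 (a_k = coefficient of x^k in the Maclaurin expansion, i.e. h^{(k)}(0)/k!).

L = (-8897 - 1764·x - 7722·x^2 - 14364·x^3 - 7533·x^4 + 5832·x^5 + 2916·x^6) + (-3432 - 13248·x - 12420·x^2 - 8100·x^3 + 9720·x^4 + 5832·x^5)·Dx + (-9100 - 3204·x - 11070·x^2 - 17064·x^3 - 6318·x^4 + 11664·x^5 + 5832·x^6)·Dx^2 + (-3432 - 13248·x - 12420·x^2 - 8100·x^3 + 9720·x^4 + 5832·x^5)·Dx^3 + (-203 - 1440·x - 3348·x^2 - 2700·x^3 + 1215·x^4 + 5832·x^5 + 2916·x^6)·Dx^4  (order 4).
h: a_k = 0, 48, -108, 272, -780, 2262, -66171/10, 2045588/105, …
ICs: h(0) = 0, h′(0) = 48, h′′(0) = -216, h′′′(0) = 1632.

f: a_k = 0, 4, 0, -2/3, 0, 1/30, 0, -1/1260, …
g: a_k = 0, 6, -9, 18, -81/2, 486/5, -243, 4374/7, …
Product ⇒ symmetric product L₀, ord ≤ 4.
Differentiate: ansatz ord ≤ ord L₀ ⇒ L.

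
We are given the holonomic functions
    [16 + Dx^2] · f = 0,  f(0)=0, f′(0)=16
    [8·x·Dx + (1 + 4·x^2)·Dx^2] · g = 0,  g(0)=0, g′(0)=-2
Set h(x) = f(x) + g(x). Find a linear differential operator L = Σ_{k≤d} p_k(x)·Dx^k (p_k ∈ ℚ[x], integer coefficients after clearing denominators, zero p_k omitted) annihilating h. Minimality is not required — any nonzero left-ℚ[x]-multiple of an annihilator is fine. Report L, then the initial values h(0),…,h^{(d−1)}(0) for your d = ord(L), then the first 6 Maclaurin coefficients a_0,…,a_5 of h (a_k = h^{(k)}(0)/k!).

f: a_k = 0, 16, 0, -128/3, 0, 512/15, …
g: a_k = 0, -2, 0, 8/3, 0, -32/5, …
Sum ⇒ L₀ = lclm(L_f,L_g) in ℚ(x)⟨Dx⟩.
L = (-512·x + 5120·x^3 + 4096·x^5)·Dx + (16 + 512·x^2 + 2304·x^4 + 2048·x^6)·Dx^2 + (-32·x + 320·x^3 + 256·x^5)·Dx^3 + (1 + 32·x^2 + 144·x^4 + 128·x^6)·Dx^4  (order 4).
h: a_k = 0, 14, 0, -40, 0, 416/15, …
ICs: h(0) = 0, h′(0) = 14, h′′(0) = 0, h′′′(0) = -240.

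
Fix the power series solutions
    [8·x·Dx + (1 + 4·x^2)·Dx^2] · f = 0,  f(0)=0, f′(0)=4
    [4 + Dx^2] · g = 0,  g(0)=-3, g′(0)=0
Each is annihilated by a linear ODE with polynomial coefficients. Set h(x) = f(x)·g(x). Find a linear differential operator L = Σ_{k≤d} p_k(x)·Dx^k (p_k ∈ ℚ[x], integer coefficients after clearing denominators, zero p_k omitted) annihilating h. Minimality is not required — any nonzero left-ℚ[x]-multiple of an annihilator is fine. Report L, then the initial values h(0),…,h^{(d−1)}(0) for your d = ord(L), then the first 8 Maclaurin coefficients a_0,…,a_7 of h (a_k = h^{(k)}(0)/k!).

L = (80 + 832·x^2 + 1408·x^4 + 2048·x^6 + 2048·x^8) + (96·x + 640·x^3 + 1536·x^5 + 2048·x^7)·Dx + (24 + 256·x^2 + 576·x^4 + 1024·x^6 + 1024·x^8)·Dx^2 + (24·x + 160·x^3 + 384·x^5 + 512·x^7)·Dx^3 + (1 + 12·x^2 + 56·x^4 + 128·x^6 + 128·x^8)·Dx^4  (order 4).
h: a_k = 0, -12, 0, 40, 0, -392/5, 0, 20816/105, …
ICs: h(0) = 0, h′(0) = -12, h′′(0) = 0, h′′′(0) = 240.

f: a_k = 0, 4, 0, -16/3, 0, 64/5, 0, -256/7, …
g: a_k = -3, 0, 6, 0, -2, 0, 4/15, 0, …
L₀ := L_f ⊗_s L_g (sym. prod.), ord ≤ 4.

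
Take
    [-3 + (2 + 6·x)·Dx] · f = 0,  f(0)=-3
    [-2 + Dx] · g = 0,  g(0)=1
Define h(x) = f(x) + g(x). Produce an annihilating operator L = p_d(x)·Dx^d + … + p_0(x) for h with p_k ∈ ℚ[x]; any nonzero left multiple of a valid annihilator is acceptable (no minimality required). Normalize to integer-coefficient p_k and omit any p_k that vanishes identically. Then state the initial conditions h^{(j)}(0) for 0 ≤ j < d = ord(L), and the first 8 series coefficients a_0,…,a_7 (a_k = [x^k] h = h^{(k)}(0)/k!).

f: a_k = -3, -9/2, 27/8, -81/16, 1215/128, -5103/256, 45927/1024, -216513/2048, …
g: a_k = 1, 2, 2, 4/3, 2/3, 4/15, 4/45, 8/315, …
h₀=f+g: left-lcm gives L₀, ord ≤ 2.
L = (42 + 72·x) + (-25 - 96·x - 144·x^2)·Dx + (2 + 30·x + 72·x^2)·Dx^2  (order 2).
h: a_k = -2, -5/2, 43/8, -179/48, 3901/384, -75521/3840, 2070811/46080, -68185211/645120, …
ICs: h(0) = -2, h′(0) = -5/2.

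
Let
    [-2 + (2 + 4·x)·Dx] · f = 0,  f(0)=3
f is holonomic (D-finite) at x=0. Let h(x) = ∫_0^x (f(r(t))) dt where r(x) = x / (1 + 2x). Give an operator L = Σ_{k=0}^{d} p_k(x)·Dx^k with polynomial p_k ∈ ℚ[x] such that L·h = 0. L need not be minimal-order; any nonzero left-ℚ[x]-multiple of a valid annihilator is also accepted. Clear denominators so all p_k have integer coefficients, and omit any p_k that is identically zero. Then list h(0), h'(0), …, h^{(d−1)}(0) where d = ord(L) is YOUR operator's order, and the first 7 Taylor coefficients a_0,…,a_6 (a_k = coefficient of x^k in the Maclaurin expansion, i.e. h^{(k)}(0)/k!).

L = -Dx + (1 + 6·x + 8·x^2)·Dx^2  (order 2).
h: a_k = 0, 3, 3/2, -5/2, 39/8, -423/40, 399/16, …
ICs: h(0) = 0, h′(0) = 3.

f: a_k = 3, 3, -3/2, 3/2, -15/8, 21/8, -63/16, …
L₀ from L_f via x↦r, Dx↦r'^{-1}Dx.
h=∫₀ˣh₀: take L = L₀·Dx.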